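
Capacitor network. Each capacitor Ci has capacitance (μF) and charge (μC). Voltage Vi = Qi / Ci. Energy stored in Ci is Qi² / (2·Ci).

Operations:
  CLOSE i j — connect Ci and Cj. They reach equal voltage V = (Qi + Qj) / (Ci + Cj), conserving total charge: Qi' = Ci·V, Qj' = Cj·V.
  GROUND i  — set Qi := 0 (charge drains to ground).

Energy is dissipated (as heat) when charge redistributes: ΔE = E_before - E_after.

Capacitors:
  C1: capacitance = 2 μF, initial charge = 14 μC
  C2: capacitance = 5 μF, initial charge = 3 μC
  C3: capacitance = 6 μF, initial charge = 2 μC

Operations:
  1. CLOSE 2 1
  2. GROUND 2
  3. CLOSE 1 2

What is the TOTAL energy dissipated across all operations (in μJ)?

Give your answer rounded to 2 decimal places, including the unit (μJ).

Initial: C1(2μF, Q=14μC, V=7.00V), C2(5μF, Q=3μC, V=0.60V), C3(6μF, Q=2μC, V=0.33V)
Op 1: CLOSE 2-1: Q_total=17.00, C_total=7.00, V=2.43; Q2=12.14, Q1=4.86; dissipated=29.257
Op 2: GROUND 2: Q2=0; energy lost=14.745
Op 3: CLOSE 1-2: Q_total=4.86, C_total=7.00, V=0.69; Q1=1.39, Q2=3.47; dissipated=4.213
Total dissipated: 48.215 μJ

Answer: 48.21 μJ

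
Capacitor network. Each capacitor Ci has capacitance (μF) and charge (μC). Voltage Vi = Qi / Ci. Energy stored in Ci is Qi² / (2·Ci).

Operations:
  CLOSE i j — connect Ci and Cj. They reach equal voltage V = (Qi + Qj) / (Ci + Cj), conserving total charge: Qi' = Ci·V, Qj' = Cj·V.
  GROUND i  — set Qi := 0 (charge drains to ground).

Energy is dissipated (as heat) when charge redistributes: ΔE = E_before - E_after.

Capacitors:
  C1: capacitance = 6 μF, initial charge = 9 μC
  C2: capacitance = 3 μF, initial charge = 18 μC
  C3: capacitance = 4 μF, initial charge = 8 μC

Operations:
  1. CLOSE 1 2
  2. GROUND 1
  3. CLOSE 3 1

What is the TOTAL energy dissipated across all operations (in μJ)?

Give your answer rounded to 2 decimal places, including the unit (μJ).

Answer: 52.05 μJ

Derivation:
Initial: C1(6μF, Q=9μC, V=1.50V), C2(3μF, Q=18μC, V=6.00V), C3(4μF, Q=8μC, V=2.00V)
Op 1: CLOSE 1-2: Q_total=27.00, C_total=9.00, V=3.00; Q1=18.00, Q2=9.00; dissipated=20.250
Op 2: GROUND 1: Q1=0; energy lost=27.000
Op 3: CLOSE 3-1: Q_total=8.00, C_total=10.00, V=0.80; Q3=3.20, Q1=4.80; dissipated=4.800
Total dissipated: 52.050 μJ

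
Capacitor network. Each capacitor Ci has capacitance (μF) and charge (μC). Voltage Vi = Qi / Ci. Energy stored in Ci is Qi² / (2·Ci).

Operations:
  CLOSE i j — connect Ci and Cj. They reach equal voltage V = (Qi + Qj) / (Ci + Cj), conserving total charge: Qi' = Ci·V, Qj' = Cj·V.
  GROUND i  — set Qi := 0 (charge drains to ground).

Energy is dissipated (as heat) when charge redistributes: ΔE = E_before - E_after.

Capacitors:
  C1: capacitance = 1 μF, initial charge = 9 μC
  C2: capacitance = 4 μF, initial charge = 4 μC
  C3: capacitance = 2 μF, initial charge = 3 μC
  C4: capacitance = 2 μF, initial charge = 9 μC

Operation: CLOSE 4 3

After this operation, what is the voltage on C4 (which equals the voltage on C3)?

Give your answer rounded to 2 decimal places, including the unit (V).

Answer: 3.00 V

Derivation:
Initial: C1(1μF, Q=9μC, V=9.00V), C2(4μF, Q=4μC, V=1.00V), C3(2μF, Q=3μC, V=1.50V), C4(2μF, Q=9μC, V=4.50V)
Op 1: CLOSE 4-3: Q_total=12.00, C_total=4.00, V=3.00; Q4=6.00, Q3=6.00; dissipated=4.500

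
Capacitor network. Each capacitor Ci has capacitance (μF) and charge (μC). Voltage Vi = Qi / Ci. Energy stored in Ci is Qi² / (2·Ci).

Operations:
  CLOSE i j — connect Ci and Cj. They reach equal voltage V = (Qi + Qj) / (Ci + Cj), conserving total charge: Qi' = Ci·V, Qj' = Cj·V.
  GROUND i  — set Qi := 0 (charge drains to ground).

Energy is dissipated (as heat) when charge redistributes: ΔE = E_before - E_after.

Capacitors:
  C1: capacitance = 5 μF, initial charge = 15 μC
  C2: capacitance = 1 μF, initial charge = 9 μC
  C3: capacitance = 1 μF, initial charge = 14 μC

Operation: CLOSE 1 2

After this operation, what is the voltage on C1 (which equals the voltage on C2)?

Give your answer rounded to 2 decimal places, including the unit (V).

Initial: C1(5μF, Q=15μC, V=3.00V), C2(1μF, Q=9μC, V=9.00V), C3(1μF, Q=14μC, V=14.00V)
Op 1: CLOSE 1-2: Q_total=24.00, C_total=6.00, V=4.00; Q1=20.00, Q2=4.00; dissipated=15.000

Answer: 4.00 V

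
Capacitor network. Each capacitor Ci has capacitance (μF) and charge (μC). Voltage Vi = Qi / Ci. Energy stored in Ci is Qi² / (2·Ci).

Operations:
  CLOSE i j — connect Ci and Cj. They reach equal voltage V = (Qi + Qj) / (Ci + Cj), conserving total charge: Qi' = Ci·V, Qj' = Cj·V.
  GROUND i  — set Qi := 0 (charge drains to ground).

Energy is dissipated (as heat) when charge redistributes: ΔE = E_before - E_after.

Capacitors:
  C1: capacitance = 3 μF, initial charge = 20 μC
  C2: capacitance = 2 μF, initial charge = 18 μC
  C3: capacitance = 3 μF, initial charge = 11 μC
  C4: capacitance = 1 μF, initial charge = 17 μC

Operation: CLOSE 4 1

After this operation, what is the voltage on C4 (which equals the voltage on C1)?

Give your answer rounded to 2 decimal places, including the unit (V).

Answer: 9.25 V

Derivation:
Initial: C1(3μF, Q=20μC, V=6.67V), C2(2μF, Q=18μC, V=9.00V), C3(3μF, Q=11μC, V=3.67V), C4(1μF, Q=17μC, V=17.00V)
Op 1: CLOSE 4-1: Q_total=37.00, C_total=4.00, V=9.25; Q4=9.25, Q1=27.75; dissipated=40.042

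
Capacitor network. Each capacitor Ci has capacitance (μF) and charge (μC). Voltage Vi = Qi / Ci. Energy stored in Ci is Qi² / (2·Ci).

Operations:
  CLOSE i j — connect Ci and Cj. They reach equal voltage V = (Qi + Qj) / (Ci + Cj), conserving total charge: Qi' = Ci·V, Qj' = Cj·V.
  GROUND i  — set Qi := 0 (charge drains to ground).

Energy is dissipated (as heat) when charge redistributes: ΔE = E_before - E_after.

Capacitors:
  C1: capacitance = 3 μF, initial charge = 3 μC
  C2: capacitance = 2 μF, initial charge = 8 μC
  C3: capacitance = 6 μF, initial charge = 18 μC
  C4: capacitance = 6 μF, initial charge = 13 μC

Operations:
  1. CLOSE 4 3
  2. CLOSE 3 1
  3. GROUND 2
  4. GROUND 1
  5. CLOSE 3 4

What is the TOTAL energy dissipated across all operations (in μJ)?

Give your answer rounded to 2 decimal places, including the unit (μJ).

Answer: 26.30 μJ

Derivation:
Initial: C1(3μF, Q=3μC, V=1.00V), C2(2μF, Q=8μC, V=4.00V), C3(6μF, Q=18μC, V=3.00V), C4(6μF, Q=13μC, V=2.17V)
Op 1: CLOSE 4-3: Q_total=31.00, C_total=12.00, V=2.58; Q4=15.50, Q3=15.50; dissipated=1.042
Op 2: CLOSE 3-1: Q_total=18.50, C_total=9.00, V=2.06; Q3=12.33, Q1=6.17; dissipated=2.507
Op 3: GROUND 2: Q2=0; energy lost=16.000
Op 4: GROUND 1: Q1=0; energy lost=6.338
Op 5: CLOSE 3-4: Q_total=27.83, C_total=12.00, V=2.32; Q3=13.92, Q4=13.92; dissipated=0.418
Total dissipated: 26.304 μJ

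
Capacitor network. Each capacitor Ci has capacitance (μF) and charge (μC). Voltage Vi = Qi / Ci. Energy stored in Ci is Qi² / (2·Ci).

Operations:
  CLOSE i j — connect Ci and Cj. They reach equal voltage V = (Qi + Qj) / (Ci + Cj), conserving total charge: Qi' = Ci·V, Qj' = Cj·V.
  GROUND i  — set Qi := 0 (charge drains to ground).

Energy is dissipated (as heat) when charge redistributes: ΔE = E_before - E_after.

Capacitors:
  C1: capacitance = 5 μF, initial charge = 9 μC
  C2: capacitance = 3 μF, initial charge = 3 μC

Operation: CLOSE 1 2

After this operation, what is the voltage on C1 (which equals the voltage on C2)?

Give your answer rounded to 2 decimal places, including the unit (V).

Answer: 1.50 V

Derivation:
Initial: C1(5μF, Q=9μC, V=1.80V), C2(3μF, Q=3μC, V=1.00V)
Op 1: CLOSE 1-2: Q_total=12.00, C_total=8.00, V=1.50; Q1=7.50, Q2=4.50; dissipated=0.600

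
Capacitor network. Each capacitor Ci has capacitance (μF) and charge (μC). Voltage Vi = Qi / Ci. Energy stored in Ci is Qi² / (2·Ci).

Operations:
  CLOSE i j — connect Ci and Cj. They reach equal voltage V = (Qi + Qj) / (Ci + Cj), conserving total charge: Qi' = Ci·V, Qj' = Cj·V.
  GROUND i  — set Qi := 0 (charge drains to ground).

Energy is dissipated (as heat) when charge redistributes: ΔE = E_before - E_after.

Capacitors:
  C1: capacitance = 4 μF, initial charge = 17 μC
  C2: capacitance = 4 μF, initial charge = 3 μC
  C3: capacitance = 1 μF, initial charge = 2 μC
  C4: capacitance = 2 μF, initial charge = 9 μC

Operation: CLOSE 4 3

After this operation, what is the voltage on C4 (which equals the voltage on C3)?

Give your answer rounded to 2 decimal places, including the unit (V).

Initial: C1(4μF, Q=17μC, V=4.25V), C2(4μF, Q=3μC, V=0.75V), C3(1μF, Q=2μC, V=2.00V), C4(2μF, Q=9μC, V=4.50V)
Op 1: CLOSE 4-3: Q_total=11.00, C_total=3.00, V=3.67; Q4=7.33, Q3=3.67; dissipated=2.083

Answer: 3.67 V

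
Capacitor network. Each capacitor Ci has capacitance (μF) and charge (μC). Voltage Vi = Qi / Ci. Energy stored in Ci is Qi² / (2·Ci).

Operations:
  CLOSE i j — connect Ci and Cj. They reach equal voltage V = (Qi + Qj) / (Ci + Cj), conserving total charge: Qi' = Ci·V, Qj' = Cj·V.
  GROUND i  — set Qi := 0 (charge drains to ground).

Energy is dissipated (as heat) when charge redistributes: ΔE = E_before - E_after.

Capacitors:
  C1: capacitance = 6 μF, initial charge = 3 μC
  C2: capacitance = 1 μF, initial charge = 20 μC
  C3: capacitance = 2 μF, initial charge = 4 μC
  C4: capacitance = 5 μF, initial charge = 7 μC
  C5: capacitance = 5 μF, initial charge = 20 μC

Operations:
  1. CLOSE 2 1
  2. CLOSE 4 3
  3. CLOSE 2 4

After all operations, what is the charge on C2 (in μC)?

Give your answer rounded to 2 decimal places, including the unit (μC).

Initial: C1(6μF, Q=3μC, V=0.50V), C2(1μF, Q=20μC, V=20.00V), C3(2μF, Q=4μC, V=2.00V), C4(5μF, Q=7μC, V=1.40V), C5(5μF, Q=20μC, V=4.00V)
Op 1: CLOSE 2-1: Q_total=23.00, C_total=7.00, V=3.29; Q2=3.29, Q1=19.71; dissipated=162.964
Op 2: CLOSE 4-3: Q_total=11.00, C_total=7.00, V=1.57; Q4=7.86, Q3=3.14; dissipated=0.257
Op 3: CLOSE 2-4: Q_total=11.14, C_total=6.00, V=1.86; Q2=1.86, Q4=9.29; dissipated=1.224
Final charges: Q1=19.71, Q2=1.86, Q3=3.14, Q4=9.29, Q5=20.00

Answer: 1.86 μC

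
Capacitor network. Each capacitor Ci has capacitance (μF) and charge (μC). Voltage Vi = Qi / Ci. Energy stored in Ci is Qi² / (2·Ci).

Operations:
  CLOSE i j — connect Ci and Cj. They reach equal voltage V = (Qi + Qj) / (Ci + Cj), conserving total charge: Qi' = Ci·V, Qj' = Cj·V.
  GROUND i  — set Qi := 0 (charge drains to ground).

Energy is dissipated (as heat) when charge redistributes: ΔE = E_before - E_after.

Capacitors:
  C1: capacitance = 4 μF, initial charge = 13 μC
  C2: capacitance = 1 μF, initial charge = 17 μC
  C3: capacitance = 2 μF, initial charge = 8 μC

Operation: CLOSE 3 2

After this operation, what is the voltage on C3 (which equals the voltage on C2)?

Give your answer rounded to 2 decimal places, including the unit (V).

Initial: C1(4μF, Q=13μC, V=3.25V), C2(1μF, Q=17μC, V=17.00V), C3(2μF, Q=8μC, V=4.00V)
Op 1: CLOSE 3-2: Q_total=25.00, C_total=3.00, V=8.33; Q3=16.67, Q2=8.33; dissipated=56.333

Answer: 8.33 V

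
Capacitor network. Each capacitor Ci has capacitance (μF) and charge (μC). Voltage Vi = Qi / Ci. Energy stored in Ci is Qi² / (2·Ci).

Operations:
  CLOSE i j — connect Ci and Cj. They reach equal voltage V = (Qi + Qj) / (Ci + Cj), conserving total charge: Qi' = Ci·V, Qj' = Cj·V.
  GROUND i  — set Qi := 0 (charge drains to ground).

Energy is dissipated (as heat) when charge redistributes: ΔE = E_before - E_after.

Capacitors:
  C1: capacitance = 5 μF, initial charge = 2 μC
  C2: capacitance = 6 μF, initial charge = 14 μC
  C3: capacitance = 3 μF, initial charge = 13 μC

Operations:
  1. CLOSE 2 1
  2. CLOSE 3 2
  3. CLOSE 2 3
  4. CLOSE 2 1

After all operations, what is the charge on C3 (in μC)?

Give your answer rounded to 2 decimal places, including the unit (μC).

Initial: C1(5μF, Q=2μC, V=0.40V), C2(6μF, Q=14μC, V=2.33V), C3(3μF, Q=13μC, V=4.33V)
Op 1: CLOSE 2-1: Q_total=16.00, C_total=11.00, V=1.45; Q2=8.73, Q1=7.27; dissipated=5.097
Op 2: CLOSE 3-2: Q_total=21.73, C_total=9.00, V=2.41; Q3=7.24, Q2=14.48; dissipated=8.287
Op 3: CLOSE 2-3: Q_total=21.73, C_total=9.00, V=2.41; Q2=14.48, Q3=7.24; dissipated=0.000
Op 4: CLOSE 2-1: Q_total=21.76, C_total=11.00, V=1.98; Q2=11.87, Q1=9.89; dissipated=1.256
Final charges: Q1=9.89, Q2=11.87, Q3=7.24

Answer: 7.24 μC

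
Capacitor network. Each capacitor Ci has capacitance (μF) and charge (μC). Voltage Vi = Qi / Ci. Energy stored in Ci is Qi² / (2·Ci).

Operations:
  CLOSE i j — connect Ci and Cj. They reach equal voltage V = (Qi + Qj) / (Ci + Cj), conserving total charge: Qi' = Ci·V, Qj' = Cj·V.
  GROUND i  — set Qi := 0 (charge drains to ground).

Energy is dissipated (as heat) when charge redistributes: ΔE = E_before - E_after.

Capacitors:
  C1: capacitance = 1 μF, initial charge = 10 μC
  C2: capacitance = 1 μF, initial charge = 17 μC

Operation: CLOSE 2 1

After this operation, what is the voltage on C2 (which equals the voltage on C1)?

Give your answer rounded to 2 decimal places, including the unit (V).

Answer: 13.50 V

Derivation:
Initial: C1(1μF, Q=10μC, V=10.00V), C2(1μF, Q=17μC, V=17.00V)
Op 1: CLOSE 2-1: Q_total=27.00, C_total=2.00, V=13.50; Q2=13.50, Q1=13.50; dissipated=12.250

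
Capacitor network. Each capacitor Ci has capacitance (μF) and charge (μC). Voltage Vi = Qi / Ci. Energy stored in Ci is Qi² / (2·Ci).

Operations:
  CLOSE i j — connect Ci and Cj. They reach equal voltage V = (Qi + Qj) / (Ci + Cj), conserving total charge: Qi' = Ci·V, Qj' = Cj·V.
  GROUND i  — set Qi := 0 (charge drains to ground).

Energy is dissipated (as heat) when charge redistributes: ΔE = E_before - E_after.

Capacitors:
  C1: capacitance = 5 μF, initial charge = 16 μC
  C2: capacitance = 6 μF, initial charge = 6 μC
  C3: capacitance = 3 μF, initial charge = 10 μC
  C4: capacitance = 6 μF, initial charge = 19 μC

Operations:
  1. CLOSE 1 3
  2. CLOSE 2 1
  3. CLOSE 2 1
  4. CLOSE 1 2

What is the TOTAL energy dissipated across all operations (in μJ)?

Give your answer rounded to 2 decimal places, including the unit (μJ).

Initial: C1(5μF, Q=16μC, V=3.20V), C2(6μF, Q=6μC, V=1.00V), C3(3μF, Q=10μC, V=3.33V), C4(6μF, Q=19μC, V=3.17V)
Op 1: CLOSE 1-3: Q_total=26.00, C_total=8.00, V=3.25; Q1=16.25, Q3=9.75; dissipated=0.017
Op 2: CLOSE 2-1: Q_total=22.25, C_total=11.00, V=2.02; Q2=12.14, Q1=10.11; dissipated=6.903
Op 3: CLOSE 2-1: Q_total=22.25, C_total=11.00, V=2.02; Q2=12.14, Q1=10.11; dissipated=0.000
Op 4: CLOSE 1-2: Q_total=22.25, C_total=11.00, V=2.02; Q1=10.11, Q2=12.14; dissipated=0.000
Total dissipated: 6.920 μJ

Answer: 6.92 μJ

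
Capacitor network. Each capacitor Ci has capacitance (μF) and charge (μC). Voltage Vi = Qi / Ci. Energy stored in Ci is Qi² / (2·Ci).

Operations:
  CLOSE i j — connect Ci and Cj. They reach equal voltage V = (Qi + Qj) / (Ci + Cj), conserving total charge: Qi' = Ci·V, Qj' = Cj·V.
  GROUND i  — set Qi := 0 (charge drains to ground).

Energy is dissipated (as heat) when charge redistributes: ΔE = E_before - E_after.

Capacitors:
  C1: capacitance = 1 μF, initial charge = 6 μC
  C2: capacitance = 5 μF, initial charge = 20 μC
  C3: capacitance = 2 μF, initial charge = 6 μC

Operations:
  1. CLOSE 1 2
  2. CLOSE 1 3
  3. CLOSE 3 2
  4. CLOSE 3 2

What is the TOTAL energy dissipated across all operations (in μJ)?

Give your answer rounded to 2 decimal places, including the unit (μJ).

Initial: C1(1μF, Q=6μC, V=6.00V), C2(5μF, Q=20μC, V=4.00V), C3(2μF, Q=6μC, V=3.00V)
Op 1: CLOSE 1-2: Q_total=26.00, C_total=6.00, V=4.33; Q1=4.33, Q2=21.67; dissipated=1.667
Op 2: CLOSE 1-3: Q_total=10.33, C_total=3.00, V=3.44; Q1=3.44, Q3=6.89; dissipated=0.593
Op 3: CLOSE 3-2: Q_total=28.56, C_total=7.00, V=4.08; Q3=8.16, Q2=20.40; dissipated=0.564
Op 4: CLOSE 3-2: Q_total=28.56, C_total=7.00, V=4.08; Q3=8.16, Q2=20.40; dissipated=0.000
Total dissipated: 2.824 μJ

Answer: 2.82 μJ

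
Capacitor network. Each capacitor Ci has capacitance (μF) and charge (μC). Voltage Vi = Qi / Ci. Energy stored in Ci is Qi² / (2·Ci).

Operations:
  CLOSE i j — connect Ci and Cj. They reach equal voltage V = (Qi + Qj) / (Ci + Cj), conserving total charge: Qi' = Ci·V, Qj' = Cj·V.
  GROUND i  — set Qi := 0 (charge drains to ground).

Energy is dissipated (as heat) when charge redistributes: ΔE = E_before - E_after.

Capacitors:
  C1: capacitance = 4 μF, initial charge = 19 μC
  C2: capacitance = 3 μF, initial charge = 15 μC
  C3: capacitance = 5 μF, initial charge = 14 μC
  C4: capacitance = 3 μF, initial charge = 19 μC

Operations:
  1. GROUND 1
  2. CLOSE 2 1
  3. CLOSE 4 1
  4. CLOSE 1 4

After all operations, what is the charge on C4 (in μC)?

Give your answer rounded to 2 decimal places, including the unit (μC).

Initial: C1(4μF, Q=19μC, V=4.75V), C2(3μF, Q=15μC, V=5.00V), C3(5μF, Q=14μC, V=2.80V), C4(3μF, Q=19μC, V=6.33V)
Op 1: GROUND 1: Q1=0; energy lost=45.125
Op 2: CLOSE 2-1: Q_total=15.00, C_total=7.00, V=2.14; Q2=6.43, Q1=8.57; dissipated=21.429
Op 3: CLOSE 4-1: Q_total=27.57, C_total=7.00, V=3.94; Q4=11.82, Q1=15.76; dissipated=15.052
Op 4: CLOSE 1-4: Q_total=27.57, C_total=7.00, V=3.94; Q1=15.76, Q4=11.82; dissipated=0.000
Final charges: Q1=15.76, Q2=6.43, Q3=14.00, Q4=11.82

Answer: 11.82 μC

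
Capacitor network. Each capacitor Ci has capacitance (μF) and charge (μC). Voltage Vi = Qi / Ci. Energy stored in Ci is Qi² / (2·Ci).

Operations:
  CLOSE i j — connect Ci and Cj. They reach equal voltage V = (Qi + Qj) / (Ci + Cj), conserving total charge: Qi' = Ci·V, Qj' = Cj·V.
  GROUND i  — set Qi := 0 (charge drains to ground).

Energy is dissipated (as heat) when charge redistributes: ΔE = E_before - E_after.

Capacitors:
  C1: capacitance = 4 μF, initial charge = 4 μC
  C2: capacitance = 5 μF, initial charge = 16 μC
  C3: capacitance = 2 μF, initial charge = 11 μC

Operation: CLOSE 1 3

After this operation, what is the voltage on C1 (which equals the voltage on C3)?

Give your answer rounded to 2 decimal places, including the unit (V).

Initial: C1(4μF, Q=4μC, V=1.00V), C2(5μF, Q=16μC, V=3.20V), C3(2μF, Q=11μC, V=5.50V)
Op 1: CLOSE 1-3: Q_total=15.00, C_total=6.00, V=2.50; Q1=10.00, Q3=5.00; dissipated=13.500

Answer: 2.50 V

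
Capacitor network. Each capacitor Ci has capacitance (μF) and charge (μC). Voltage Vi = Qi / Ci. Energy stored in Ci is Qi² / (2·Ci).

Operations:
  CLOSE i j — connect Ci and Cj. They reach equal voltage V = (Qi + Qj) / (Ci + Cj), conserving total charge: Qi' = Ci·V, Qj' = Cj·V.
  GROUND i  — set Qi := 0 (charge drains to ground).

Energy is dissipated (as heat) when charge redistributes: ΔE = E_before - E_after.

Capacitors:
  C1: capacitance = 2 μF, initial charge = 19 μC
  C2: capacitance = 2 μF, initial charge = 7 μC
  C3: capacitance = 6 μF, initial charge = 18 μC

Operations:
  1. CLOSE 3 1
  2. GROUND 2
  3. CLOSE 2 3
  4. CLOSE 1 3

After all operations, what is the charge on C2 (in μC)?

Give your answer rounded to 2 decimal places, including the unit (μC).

Answer: 6.94 μC

Derivation:
Initial: C1(2μF, Q=19μC, V=9.50V), C2(2μF, Q=7μC, V=3.50V), C3(6μF, Q=18μC, V=3.00V)
Op 1: CLOSE 3-1: Q_total=37.00, C_total=8.00, V=4.62; Q3=27.75, Q1=9.25; dissipated=31.688
Op 2: GROUND 2: Q2=0; energy lost=12.250
Op 3: CLOSE 2-3: Q_total=27.75, C_total=8.00, V=3.47; Q2=6.94, Q3=20.81; dissipated=16.043
Op 4: CLOSE 1-3: Q_total=30.06, C_total=8.00, V=3.76; Q1=7.52, Q3=22.55; dissipated=1.003
Final charges: Q1=7.52, Q2=6.94, Q3=22.55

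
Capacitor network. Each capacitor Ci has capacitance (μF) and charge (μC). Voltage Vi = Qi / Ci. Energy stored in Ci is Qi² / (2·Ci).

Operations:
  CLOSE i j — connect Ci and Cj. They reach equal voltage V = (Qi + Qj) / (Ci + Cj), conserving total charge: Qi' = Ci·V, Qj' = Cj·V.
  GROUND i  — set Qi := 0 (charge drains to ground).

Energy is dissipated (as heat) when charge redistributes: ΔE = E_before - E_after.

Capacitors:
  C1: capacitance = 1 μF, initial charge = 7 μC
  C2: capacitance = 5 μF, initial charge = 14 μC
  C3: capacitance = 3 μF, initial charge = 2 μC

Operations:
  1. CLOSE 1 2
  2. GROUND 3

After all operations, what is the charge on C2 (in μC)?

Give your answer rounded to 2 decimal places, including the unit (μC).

Answer: 17.50 μC

Derivation:
Initial: C1(1μF, Q=7μC, V=7.00V), C2(5μF, Q=14μC, V=2.80V), C3(3μF, Q=2μC, V=0.67V)
Op 1: CLOSE 1-2: Q_total=21.00, C_total=6.00, V=3.50; Q1=3.50, Q2=17.50; dissipated=7.350
Op 2: GROUND 3: Q3=0; energy lost=0.667
Final charges: Q1=3.50, Q2=17.50, Q3=0.00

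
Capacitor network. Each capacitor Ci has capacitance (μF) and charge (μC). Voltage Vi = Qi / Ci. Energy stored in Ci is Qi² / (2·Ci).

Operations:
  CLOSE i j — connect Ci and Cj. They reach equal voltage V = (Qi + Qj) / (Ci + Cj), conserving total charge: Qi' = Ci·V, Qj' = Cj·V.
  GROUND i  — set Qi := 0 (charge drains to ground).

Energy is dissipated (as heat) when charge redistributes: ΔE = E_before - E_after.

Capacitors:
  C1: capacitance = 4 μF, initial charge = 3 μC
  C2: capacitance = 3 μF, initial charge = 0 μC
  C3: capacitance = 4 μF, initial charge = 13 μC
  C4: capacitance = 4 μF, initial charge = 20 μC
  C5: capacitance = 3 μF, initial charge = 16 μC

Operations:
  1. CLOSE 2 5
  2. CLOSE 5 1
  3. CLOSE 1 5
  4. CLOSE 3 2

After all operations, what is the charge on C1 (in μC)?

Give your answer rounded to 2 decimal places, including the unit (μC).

Initial: C1(4μF, Q=3μC, V=0.75V), C2(3μF, Q=0μC, V=0.00V), C3(4μF, Q=13μC, V=3.25V), C4(4μF, Q=20μC, V=5.00V), C5(3μF, Q=16μC, V=5.33V)
Op 1: CLOSE 2-5: Q_total=16.00, C_total=6.00, V=2.67; Q2=8.00, Q5=8.00; dissipated=21.333
Op 2: CLOSE 5-1: Q_total=11.00, C_total=7.00, V=1.57; Q5=4.71, Q1=6.29; dissipated=3.149
Op 3: CLOSE 1-5: Q_total=11.00, C_total=7.00, V=1.57; Q1=6.29, Q5=4.71; dissipated=0.000
Op 4: CLOSE 3-2: Q_total=21.00, C_total=7.00, V=3.00; Q3=12.00, Q2=9.00; dissipated=0.292
Final charges: Q1=6.29, Q2=9.00, Q3=12.00, Q4=20.00, Q5=4.71

Answer: 6.29 μC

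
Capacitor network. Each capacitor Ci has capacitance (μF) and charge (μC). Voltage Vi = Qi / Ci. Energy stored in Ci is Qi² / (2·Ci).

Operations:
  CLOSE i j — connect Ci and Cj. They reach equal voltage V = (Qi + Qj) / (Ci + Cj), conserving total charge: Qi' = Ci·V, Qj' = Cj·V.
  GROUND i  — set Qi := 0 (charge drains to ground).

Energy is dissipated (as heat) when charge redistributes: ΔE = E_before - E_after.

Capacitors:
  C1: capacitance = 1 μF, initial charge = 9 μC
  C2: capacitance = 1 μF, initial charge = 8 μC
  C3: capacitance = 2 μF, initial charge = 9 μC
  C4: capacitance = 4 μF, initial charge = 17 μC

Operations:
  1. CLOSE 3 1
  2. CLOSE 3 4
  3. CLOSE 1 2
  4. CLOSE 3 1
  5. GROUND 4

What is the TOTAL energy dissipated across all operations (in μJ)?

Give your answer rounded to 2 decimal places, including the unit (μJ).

Initial: C1(1μF, Q=9μC, V=9.00V), C2(1μF, Q=8μC, V=8.00V), C3(2μF, Q=9μC, V=4.50V), C4(4μF, Q=17μC, V=4.25V)
Op 1: CLOSE 3-1: Q_total=18.00, C_total=3.00, V=6.00; Q3=12.00, Q1=6.00; dissipated=6.750
Op 2: CLOSE 3-4: Q_total=29.00, C_total=6.00, V=4.83; Q3=9.67, Q4=19.33; dissipated=2.042
Op 3: CLOSE 1-2: Q_total=14.00, C_total=2.00, V=7.00; Q1=7.00, Q2=7.00; dissipated=1.000
Op 4: CLOSE 3-1: Q_total=16.67, C_total=3.00, V=5.56; Q3=11.11, Q1=5.56; dissipated=1.565
Op 5: GROUND 4: Q4=0; energy lost=46.722
Total dissipated: 58.079 μJ

Answer: 58.08 μJ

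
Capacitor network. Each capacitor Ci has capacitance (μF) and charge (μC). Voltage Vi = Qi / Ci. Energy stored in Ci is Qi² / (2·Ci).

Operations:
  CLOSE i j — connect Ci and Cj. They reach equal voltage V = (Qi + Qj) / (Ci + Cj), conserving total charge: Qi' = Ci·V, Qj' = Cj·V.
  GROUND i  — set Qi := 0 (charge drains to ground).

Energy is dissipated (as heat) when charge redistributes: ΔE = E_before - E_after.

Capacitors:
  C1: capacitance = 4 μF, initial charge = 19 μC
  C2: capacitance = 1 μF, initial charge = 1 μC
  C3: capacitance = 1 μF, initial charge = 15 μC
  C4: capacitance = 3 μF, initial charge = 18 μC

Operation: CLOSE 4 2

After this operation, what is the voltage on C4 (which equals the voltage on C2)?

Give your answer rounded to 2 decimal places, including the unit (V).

Initial: C1(4μF, Q=19μC, V=4.75V), C2(1μF, Q=1μC, V=1.00V), C3(1μF, Q=15μC, V=15.00V), C4(3μF, Q=18μC, V=6.00V)
Op 1: CLOSE 4-2: Q_total=19.00, C_total=4.00, V=4.75; Q4=14.25, Q2=4.75; dissipated=9.375

Answer: 4.75 V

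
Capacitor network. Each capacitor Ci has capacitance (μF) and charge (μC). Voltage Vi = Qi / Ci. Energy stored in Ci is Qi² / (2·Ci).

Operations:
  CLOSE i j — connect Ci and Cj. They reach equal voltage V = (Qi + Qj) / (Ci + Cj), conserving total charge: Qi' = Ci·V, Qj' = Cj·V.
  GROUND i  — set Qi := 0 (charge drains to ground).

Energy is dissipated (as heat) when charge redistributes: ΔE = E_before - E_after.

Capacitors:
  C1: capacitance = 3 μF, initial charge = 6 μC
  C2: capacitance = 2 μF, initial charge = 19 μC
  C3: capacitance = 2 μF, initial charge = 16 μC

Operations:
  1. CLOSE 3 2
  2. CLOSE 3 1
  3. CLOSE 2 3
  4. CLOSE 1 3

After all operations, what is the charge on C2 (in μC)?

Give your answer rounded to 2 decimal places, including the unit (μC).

Answer: 13.45 μC

Derivation:
Initial: C1(3μF, Q=6μC, V=2.00V), C2(2μF, Q=19μC, V=9.50V), C3(2μF, Q=16μC, V=8.00V)
Op 1: CLOSE 3-2: Q_total=35.00, C_total=4.00, V=8.75; Q3=17.50, Q2=17.50; dissipated=1.125
Op 2: CLOSE 3-1: Q_total=23.50, C_total=5.00, V=4.70; Q3=9.40, Q1=14.10; dissipated=27.337
Op 3: CLOSE 2-3: Q_total=26.90, C_total=4.00, V=6.72; Q2=13.45, Q3=13.45; dissipated=8.201
Op 4: CLOSE 1-3: Q_total=27.55, C_total=5.00, V=5.51; Q1=16.53, Q3=11.02; dissipated=2.460
Final charges: Q1=16.53, Q2=13.45, Q3=11.02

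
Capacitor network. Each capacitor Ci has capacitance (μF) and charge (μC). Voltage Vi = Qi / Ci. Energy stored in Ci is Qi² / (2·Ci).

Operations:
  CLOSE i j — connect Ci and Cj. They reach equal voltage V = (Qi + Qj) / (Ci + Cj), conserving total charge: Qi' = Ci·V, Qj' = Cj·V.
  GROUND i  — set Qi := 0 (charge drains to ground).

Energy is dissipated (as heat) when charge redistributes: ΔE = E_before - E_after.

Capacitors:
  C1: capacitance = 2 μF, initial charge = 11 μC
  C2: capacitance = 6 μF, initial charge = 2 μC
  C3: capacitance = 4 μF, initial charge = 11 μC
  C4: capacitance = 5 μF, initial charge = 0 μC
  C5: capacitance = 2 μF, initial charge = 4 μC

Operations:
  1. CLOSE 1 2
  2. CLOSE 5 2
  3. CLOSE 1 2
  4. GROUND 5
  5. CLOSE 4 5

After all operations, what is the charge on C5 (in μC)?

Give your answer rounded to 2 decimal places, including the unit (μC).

Initial: C1(2μF, Q=11μC, V=5.50V), C2(6μF, Q=2μC, V=0.33V), C3(4μF, Q=11μC, V=2.75V), C4(5μF, Q=0μC, V=0.00V), C5(2μF, Q=4μC, V=2.00V)
Op 1: CLOSE 1-2: Q_total=13.00, C_total=8.00, V=1.62; Q1=3.25, Q2=9.75; dissipated=20.021
Op 2: CLOSE 5-2: Q_total=13.75, C_total=8.00, V=1.72; Q5=3.44, Q2=10.31; dissipated=0.105
Op 3: CLOSE 1-2: Q_total=13.56, C_total=8.00, V=1.70; Q1=3.39, Q2=10.17; dissipated=0.007
Op 4: GROUND 5: Q5=0; energy lost=2.954
Op 5: CLOSE 4-5: Q_total=0.00, C_total=7.00, V=0.00; Q4=0.00, Q5=0.00; dissipated=0.000
Final charges: Q1=3.39, Q2=10.17, Q3=11.00, Q4=0.00, Q5=0.00

Answer: 0.00 μC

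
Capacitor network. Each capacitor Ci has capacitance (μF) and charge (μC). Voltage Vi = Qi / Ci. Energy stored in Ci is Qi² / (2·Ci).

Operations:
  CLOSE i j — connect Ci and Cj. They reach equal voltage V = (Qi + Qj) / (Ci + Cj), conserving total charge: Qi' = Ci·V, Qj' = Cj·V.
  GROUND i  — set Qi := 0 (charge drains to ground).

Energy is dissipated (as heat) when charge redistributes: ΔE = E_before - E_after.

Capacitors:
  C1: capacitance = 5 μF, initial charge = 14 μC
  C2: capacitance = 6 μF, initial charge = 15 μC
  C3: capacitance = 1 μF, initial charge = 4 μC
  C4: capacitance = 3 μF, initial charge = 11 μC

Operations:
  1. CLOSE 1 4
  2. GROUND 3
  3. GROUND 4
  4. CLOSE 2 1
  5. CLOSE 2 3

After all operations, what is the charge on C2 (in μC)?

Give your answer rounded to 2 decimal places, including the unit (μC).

Initial: C1(5μF, Q=14μC, V=2.80V), C2(6μF, Q=15μC, V=2.50V), C3(1μF, Q=4μC, V=4.00V), C4(3μF, Q=11μC, V=3.67V)
Op 1: CLOSE 1-4: Q_total=25.00, C_total=8.00, V=3.12; Q1=15.62, Q4=9.38; dissipated=0.704
Op 2: GROUND 3: Q3=0; energy lost=8.000
Op 3: GROUND 4: Q4=0; energy lost=14.648
Op 4: CLOSE 2-1: Q_total=30.62, C_total=11.00, V=2.78; Q2=16.70, Q1=13.92; dissipated=0.533
Op 5: CLOSE 2-3: Q_total=16.70, C_total=7.00, V=2.39; Q2=14.32, Q3=2.39; dissipated=3.322
Final charges: Q1=13.92, Q2=14.32, Q3=2.39, Q4=0.00

Answer: 14.32 μC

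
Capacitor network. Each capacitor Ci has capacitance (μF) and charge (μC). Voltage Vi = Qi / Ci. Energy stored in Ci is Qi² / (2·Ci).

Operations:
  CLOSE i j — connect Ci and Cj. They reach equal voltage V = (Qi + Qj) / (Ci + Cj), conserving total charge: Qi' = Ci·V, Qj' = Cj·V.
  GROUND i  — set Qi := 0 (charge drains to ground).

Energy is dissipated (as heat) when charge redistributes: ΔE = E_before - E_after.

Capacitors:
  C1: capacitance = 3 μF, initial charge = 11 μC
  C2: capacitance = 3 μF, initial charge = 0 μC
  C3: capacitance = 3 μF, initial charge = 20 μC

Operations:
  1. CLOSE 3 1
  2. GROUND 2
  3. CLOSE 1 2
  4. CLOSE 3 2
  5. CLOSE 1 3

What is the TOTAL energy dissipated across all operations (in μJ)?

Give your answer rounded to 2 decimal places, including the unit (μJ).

Answer: 33.03 μJ

Derivation:
Initial: C1(3μF, Q=11μC, V=3.67V), C2(3μF, Q=0μC, V=0.00V), C3(3μF, Q=20μC, V=6.67V)
Op 1: CLOSE 3-1: Q_total=31.00, C_total=6.00, V=5.17; Q3=15.50, Q1=15.50; dissipated=6.750
Op 2: GROUND 2: Q2=0; energy lost=0.000
Op 3: CLOSE 1-2: Q_total=15.50, C_total=6.00, V=2.58; Q1=7.75, Q2=7.75; dissipated=20.021
Op 4: CLOSE 3-2: Q_total=23.25, C_total=6.00, V=3.88; Q3=11.62, Q2=11.62; dissipated=5.005
Op 5: CLOSE 1-3: Q_total=19.38, C_total=6.00, V=3.23; Q1=9.69, Q3=9.69; dissipated=1.251
Total dissipated: 33.027 μJ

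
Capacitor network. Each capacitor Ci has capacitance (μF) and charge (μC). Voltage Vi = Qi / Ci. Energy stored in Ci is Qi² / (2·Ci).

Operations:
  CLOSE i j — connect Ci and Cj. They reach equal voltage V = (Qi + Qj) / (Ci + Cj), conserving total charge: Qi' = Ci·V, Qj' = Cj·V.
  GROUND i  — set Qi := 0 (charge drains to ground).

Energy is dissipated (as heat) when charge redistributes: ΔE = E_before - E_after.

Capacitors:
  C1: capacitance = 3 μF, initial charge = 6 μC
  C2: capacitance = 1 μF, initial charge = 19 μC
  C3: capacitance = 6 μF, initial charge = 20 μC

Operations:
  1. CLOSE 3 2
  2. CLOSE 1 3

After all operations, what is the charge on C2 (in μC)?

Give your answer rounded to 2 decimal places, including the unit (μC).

Answer: 5.57 μC

Derivation:
Initial: C1(3μF, Q=6μC, V=2.00V), C2(1μF, Q=19μC, V=19.00V), C3(6μF, Q=20μC, V=3.33V)
Op 1: CLOSE 3-2: Q_total=39.00, C_total=7.00, V=5.57; Q3=33.43, Q2=5.57; dissipated=105.190
Op 2: CLOSE 1-3: Q_total=39.43, C_total=9.00, V=4.38; Q1=13.14, Q3=26.29; dissipated=12.755
Final charges: Q1=13.14, Q2=5.57, Q3=26.29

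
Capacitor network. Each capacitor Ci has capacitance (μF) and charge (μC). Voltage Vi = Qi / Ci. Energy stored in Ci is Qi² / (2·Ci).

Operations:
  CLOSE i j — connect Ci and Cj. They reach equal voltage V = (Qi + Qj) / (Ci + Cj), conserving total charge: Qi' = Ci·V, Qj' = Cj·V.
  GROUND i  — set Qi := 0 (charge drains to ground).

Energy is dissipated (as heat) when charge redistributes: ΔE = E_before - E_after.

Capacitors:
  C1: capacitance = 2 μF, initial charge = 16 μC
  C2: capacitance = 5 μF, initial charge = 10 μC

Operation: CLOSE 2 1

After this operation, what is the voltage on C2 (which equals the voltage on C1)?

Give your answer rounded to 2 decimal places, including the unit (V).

Initial: C1(2μF, Q=16μC, V=8.00V), C2(5μF, Q=10μC, V=2.00V)
Op 1: CLOSE 2-1: Q_total=26.00, C_total=7.00, V=3.71; Q2=18.57, Q1=7.43; dissipated=25.714

Answer: 3.71 V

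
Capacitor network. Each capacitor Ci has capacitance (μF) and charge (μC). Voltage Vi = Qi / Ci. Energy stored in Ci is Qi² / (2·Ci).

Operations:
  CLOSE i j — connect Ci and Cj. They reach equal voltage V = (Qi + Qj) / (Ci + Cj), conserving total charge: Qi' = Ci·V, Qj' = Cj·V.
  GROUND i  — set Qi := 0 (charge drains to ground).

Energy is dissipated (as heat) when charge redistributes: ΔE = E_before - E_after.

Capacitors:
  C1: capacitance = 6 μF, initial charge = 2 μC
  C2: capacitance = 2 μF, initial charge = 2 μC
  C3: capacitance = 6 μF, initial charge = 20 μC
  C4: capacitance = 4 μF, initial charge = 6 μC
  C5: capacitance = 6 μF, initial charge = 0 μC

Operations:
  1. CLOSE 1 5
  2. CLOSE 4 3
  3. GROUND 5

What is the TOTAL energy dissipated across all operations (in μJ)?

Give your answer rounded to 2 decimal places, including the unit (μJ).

Initial: C1(6μF, Q=2μC, V=0.33V), C2(2μF, Q=2μC, V=1.00V), C3(6μF, Q=20μC, V=3.33V), C4(4μF, Q=6μC, V=1.50V), C5(6μF, Q=0μC, V=0.00V)
Op 1: CLOSE 1-5: Q_total=2.00, C_total=12.00, V=0.17; Q1=1.00, Q5=1.00; dissipated=0.167
Op 2: CLOSE 4-3: Q_total=26.00, C_total=10.00, V=2.60; Q4=10.40, Q3=15.60; dissipated=4.033
Op 3: GROUND 5: Q5=0; energy lost=0.083
Total dissipated: 4.283 μJ

Answer: 4.28 μJ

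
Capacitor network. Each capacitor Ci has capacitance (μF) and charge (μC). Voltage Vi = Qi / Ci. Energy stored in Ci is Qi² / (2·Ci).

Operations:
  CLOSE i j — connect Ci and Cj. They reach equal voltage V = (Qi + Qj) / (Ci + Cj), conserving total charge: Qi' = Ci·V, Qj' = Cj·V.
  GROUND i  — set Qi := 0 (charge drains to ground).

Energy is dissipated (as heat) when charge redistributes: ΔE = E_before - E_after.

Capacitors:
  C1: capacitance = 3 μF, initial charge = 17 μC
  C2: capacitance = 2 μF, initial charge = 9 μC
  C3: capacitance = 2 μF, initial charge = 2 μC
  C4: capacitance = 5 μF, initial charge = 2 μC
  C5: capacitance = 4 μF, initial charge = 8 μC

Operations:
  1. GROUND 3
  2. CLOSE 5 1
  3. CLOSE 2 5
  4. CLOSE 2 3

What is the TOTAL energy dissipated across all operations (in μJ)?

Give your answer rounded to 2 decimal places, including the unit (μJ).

Answer: 20.63 μJ

Derivation:
Initial: C1(3μF, Q=17μC, V=5.67V), C2(2μF, Q=9μC, V=4.50V), C3(2μF, Q=2μC, V=1.00V), C4(5μF, Q=2μC, V=0.40V), C5(4μF, Q=8μC, V=2.00V)
Op 1: GROUND 3: Q3=0; energy lost=1.000
Op 2: CLOSE 5-1: Q_total=25.00, C_total=7.00, V=3.57; Q5=14.29, Q1=10.71; dissipated=11.524
Op 3: CLOSE 2-5: Q_total=23.29, C_total=6.00, V=3.88; Q2=7.76, Q5=15.52; dissipated=0.575
Op 4: CLOSE 2-3: Q_total=7.76, C_total=4.00, V=1.94; Q2=3.88, Q3=3.88; dissipated=7.531
Total dissipated: 20.630 μJ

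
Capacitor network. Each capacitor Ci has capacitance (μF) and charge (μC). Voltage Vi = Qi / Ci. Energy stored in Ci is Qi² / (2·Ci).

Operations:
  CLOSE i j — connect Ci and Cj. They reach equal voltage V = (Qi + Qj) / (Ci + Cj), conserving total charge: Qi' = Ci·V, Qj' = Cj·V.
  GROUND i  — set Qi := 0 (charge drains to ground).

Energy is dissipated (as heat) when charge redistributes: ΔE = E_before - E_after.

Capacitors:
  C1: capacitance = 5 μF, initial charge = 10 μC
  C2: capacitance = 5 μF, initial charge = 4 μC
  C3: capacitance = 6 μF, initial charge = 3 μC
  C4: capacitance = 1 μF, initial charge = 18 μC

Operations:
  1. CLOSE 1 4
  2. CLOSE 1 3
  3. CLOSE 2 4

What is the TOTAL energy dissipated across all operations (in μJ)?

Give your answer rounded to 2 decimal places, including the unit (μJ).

Answer: 136.57 μJ

Derivation:
Initial: C1(5μF, Q=10μC, V=2.00V), C2(5μF, Q=4μC, V=0.80V), C3(6μF, Q=3μC, V=0.50V), C4(1μF, Q=18μC, V=18.00V)
Op 1: CLOSE 1-4: Q_total=28.00, C_total=6.00, V=4.67; Q1=23.33, Q4=4.67; dissipated=106.667
Op 2: CLOSE 1-3: Q_total=26.33, C_total=11.00, V=2.39; Q1=11.97, Q3=14.36; dissipated=23.674
Op 3: CLOSE 2-4: Q_total=8.67, C_total=6.00, V=1.44; Q2=7.22, Q4=1.44; dissipated=6.230
Total dissipated: 136.571 μJ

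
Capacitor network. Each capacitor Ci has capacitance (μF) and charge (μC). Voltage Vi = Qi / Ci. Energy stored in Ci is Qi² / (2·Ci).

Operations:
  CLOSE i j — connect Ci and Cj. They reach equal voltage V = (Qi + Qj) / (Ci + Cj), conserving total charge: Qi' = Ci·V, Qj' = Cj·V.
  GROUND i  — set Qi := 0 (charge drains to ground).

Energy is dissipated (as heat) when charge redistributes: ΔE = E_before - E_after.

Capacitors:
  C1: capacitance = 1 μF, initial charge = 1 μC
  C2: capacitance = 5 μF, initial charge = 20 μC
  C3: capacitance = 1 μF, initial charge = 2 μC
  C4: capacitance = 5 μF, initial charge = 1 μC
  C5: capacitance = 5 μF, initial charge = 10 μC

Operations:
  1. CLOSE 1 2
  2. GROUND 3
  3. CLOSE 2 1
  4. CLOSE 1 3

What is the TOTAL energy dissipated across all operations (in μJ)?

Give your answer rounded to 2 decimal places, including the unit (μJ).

Initial: C1(1μF, Q=1μC, V=1.00V), C2(5μF, Q=20μC, V=4.00V), C3(1μF, Q=2μC, V=2.00V), C4(5μF, Q=1μC, V=0.20V), C5(5μF, Q=10μC, V=2.00V)
Op 1: CLOSE 1-2: Q_total=21.00, C_total=6.00, V=3.50; Q1=3.50, Q2=17.50; dissipated=3.750
Op 2: GROUND 3: Q3=0; energy lost=2.000
Op 3: CLOSE 2-1: Q_total=21.00, C_total=6.00, V=3.50; Q2=17.50, Q1=3.50; dissipated=0.000
Op 4: CLOSE 1-3: Q_total=3.50, C_total=2.00, V=1.75; Q1=1.75, Q3=1.75; dissipated=3.062
Total dissipated: 8.812 μJ

Answer: 8.81 μJ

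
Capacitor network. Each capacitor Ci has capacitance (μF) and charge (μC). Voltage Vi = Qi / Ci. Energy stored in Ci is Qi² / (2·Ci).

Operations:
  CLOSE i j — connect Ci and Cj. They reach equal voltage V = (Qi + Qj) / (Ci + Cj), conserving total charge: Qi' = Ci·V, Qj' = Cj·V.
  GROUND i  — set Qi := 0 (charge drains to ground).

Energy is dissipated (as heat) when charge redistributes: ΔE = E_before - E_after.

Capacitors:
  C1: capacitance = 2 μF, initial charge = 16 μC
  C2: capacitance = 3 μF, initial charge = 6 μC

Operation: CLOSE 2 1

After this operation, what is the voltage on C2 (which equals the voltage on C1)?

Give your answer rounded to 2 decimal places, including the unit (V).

Answer: 4.40 V

Derivation:
Initial: C1(2μF, Q=16μC, V=8.00V), C2(3μF, Q=6μC, V=2.00V)
Op 1: CLOSE 2-1: Q_total=22.00, C_total=5.00, V=4.40; Q2=13.20, Q1=8.80; dissipated=21.600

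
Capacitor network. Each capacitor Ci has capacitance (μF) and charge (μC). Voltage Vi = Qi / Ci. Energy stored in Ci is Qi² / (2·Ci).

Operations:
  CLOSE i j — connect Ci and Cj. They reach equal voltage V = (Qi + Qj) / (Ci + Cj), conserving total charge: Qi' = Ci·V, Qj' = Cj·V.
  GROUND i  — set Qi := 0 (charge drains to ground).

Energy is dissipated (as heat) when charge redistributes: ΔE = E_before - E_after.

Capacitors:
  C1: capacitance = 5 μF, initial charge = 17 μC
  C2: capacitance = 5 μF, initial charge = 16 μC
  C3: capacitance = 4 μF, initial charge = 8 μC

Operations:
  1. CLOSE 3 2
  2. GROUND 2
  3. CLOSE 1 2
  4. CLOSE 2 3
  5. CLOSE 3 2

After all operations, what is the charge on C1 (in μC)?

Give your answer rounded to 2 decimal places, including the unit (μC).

Answer: 8.50 μC

Derivation:
Initial: C1(5μF, Q=17μC, V=3.40V), C2(5μF, Q=16μC, V=3.20V), C3(4μF, Q=8μC, V=2.00V)
Op 1: CLOSE 3-2: Q_total=24.00, C_total=9.00, V=2.67; Q3=10.67, Q2=13.33; dissipated=1.600
Op 2: GROUND 2: Q2=0; energy lost=17.778
Op 3: CLOSE 1-2: Q_total=17.00, C_total=10.00, V=1.70; Q1=8.50, Q2=8.50; dissipated=14.450
Op 4: CLOSE 2-3: Q_total=19.17, C_total=9.00, V=2.13; Q2=10.65, Q3=8.52; dissipated=1.038
Op 5: CLOSE 3-2: Q_total=19.17, C_total=9.00, V=2.13; Q3=8.52, Q2=10.65; dissipated=0.000
Final charges: Q1=8.50, Q2=10.65, Q3=8.52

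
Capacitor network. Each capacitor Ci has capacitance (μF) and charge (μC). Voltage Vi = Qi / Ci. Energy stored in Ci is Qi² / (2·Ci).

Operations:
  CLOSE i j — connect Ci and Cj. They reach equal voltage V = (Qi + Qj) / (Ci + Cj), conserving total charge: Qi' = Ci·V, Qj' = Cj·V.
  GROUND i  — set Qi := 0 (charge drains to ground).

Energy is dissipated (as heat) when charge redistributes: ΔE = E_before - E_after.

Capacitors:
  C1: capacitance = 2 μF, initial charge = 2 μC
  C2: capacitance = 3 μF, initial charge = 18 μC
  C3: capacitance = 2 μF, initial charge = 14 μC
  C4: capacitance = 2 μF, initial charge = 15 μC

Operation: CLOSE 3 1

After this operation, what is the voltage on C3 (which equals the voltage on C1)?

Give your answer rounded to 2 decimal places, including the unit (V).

Answer: 4.00 V

Derivation:
Initial: C1(2μF, Q=2μC, V=1.00V), C2(3μF, Q=18μC, V=6.00V), C3(2μF, Q=14μC, V=7.00V), C4(2μF, Q=15μC, V=7.50V)
Op 1: CLOSE 3-1: Q_total=16.00, C_total=4.00, V=4.00; Q3=8.00, Q1=8.00; dissipated=18.000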